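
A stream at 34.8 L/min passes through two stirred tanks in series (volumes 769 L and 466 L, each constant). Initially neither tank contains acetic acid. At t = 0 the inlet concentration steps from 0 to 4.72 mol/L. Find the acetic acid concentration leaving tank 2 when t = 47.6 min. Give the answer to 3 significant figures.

3.54 mol/L

Time constants: τᵢ = Vᵢ/Q for each well-mixed tank.
τ₁ = 769/34.8 = 22.098 min; τ₂ = 466/34.8 = 13.391 min.
Solving the cascade with C₁(0)=C₂(0)=0 gives C₂(t) = C_in[1 − (τ₁ e^(−t/τ₁) − τ₂ e^(−t/τ₂))/(τ₁ − τ₂)].
At t = 47.6: e^(−t/τ₁) = 0.11601, e^(−t/τ₂) = 0.028591.
C₂ = 4.72·[1 − (22.098·0.11601 − 13.391·0.028591)/(8.7069)] = 4.72·0.74954 = 3.5378 mol/L.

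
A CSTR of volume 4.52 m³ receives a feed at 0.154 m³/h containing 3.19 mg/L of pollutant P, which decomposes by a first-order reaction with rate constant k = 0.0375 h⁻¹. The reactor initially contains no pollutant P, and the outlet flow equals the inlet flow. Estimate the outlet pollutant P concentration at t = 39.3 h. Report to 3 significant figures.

1.43 mg/L

Species balance: V dC/dt = Q C_in − Q C − k V C.
dC/dt = (Q/V) C_in − (Q/V + k) C; effective rate a = Q/V + k = 0.034071 + 0.0375 = 0.071571 h⁻¹.
C_ss = Q C_in/(Q + kV) = 1.5186 mg/L; C(t) = C_ss + (C₀ − C_ss) e^(−a t).
C(39.3) = 1.5186 + (-1.5186)·e^(−0.071571·39.3) = 1.5186 + (-1.5186)·0.060041 = 1.4274 mg/L.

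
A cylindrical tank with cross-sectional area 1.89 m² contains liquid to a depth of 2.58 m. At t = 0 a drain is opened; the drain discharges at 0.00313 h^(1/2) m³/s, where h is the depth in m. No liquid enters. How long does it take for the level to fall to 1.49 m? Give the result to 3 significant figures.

With no inflow, A dh/dt = −0.00313 √h.
Separate and integrate: 2(√h − √h₀) = −(0.00313/A) t.
t = 2A(√h₀ − √h)/0.00313 = 2·1.89·(√2.58 − √1.49)/0.00313
  = 3.7800 × (1.6062 − 1.2207) / 0.00313 = 465.66 s.

466 s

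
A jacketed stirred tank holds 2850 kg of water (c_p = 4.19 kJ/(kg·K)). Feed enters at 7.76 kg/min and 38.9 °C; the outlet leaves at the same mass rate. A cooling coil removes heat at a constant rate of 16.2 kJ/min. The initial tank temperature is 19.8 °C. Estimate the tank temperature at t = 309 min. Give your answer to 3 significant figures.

M c_p dT/dt = ṁ c_p (T_in − T) − Q̇.
Rearrange: dT/dt = (T_ss − T)/τ with τ = M/ṁ = 367.27 min and T_ss = T_in − Q̇/(ṁ c_p) = 38.402 °C.
Integrating: T(t) = T_ss + (T₀ − T_ss) e^(−t/τ).
T(309) = 38.402 + (-18.602)·e^(−309/367.27) = 38.402 + (-18.602)·0.43113 = 30.382 °C.

30.4 °C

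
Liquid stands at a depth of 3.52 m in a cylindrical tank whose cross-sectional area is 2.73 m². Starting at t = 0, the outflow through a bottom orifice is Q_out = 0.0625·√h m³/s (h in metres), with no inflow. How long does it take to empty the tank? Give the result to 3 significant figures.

A dh/dt = −Q_out = −0.0625 √h.
This is separable: 2 d(√h)/dt = −0.0625/A, so √h = √h₀ − (0.0625/(2A)) t.
Set h = 0: 2√h₀ = (0.0625/A) t_empty ⇒ t_empty = 2A√h₀/0.0625.
t_empty = 2·2.73·√3.52/0.0625 = 5.4600·1.8762/0.0625 = 163.90 s.

164 s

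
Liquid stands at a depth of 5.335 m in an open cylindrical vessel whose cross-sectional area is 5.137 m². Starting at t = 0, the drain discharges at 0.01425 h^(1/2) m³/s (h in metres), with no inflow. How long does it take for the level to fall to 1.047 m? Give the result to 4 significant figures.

927.6 s

With no inflow, A dh/dt = −0.01425 √h.
∫ h^(−1/2) dh = −(0.01425/A) ∫ dt, giving 2√h = 2√h₀ − (0.01425/A) t.
t = 2A(√h₀ − √h)/0.01425 = 2·5.137·(√5.335 − √1.047)/0.01425
  = 10.2740 × (2.30976 − 1.02323) / 0.01425 = 927.567 s.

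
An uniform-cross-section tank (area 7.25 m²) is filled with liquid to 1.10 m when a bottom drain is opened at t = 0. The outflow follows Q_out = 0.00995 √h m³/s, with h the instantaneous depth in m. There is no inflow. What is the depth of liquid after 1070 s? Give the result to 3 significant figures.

Accumulation of liquid (constant cross-section A): A dh/dt = −0.00995 √h.
∫ h^(−1/2) dh = −(0.00995/A) ∫ dt, giving 2√h = 2√h₀ − (0.00995/A) t.
√h = √1.10 − 0.00995·1070/(2·7.25) = 1.0488 − 0.73424 = 0.31457.
h = 0.31457² = 0.098953 m.

0.0990 m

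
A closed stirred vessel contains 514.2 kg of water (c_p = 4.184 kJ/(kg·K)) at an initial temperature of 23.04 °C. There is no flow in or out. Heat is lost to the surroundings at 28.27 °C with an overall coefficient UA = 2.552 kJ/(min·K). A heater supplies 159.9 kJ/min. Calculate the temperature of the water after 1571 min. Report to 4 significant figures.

80.40 °C

Lumped-capacitance energy balance: M c_p dT/dt = UA(T_amb − T) + Q̇.
dT/dt = (T_ss − T)/τ with T_ss = T_amb + Q̇/UA = 28.27 + 159.9/2.552 = 90.9267 °C, τ = M c_p/UA = 514.2·4.184/2.552 = 843.030 min.
T approaches T_ss exponentially: T(t) = T_ss + (T₀ − T_ss) e^(−t/τ).
T(1571) = 90.9267 + (-67.8867)·0.155126 = 80.3957 °C.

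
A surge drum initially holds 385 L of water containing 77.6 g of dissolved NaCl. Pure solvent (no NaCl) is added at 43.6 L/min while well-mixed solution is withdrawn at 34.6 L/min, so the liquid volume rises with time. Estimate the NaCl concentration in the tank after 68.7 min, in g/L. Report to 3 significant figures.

0.00195 g/L

Total volume: dV/dt = Q_in − Q_out = 9.0000 L/min, so V(t) = 385 + 9.0000 t and V(68.7) = 1003.3 L.
Species balance (pure solvent in): dm/dt = −Q_out · m/V(t).
Separate: dm/m = −Q_out dt/V(t) ⇒ ln(m/m₀) = −(Q_out/(Q_in−Q_out)) ln(V/V₀).
m = m₀ (V₀/V)^(Q_out/(Q_in−Q_out)) = 77.6 × (385/1003.3)^(3.8444) = 1.9529 g.
C = m/V = 1.9529/1003.3 = 0.0019465 g/L.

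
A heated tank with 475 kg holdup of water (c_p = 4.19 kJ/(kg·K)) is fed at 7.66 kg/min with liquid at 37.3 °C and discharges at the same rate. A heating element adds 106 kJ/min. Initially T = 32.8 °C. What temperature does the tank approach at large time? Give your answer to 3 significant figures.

40.6 °C

Energy balance: M c_p dT/dt = ṁ c_p (T_in − T) + 106.
At steady state dT/dt = 0 ⇒ T_ss = T_in + Q̇/(ṁ c_p) = 37.3 + 106/(7.66·4.19) = 40.603 °C.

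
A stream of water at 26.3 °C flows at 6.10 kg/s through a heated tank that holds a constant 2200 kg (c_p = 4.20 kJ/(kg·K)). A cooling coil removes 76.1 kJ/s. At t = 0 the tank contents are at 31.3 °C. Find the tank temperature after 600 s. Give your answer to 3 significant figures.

Heat balance on the well-mixed liquid: M c_p dT/dt = ṁ c_p (T_in − T) − 76.1.
Rearrange: dT/dt = (T_ss − T)/τ with τ = M/ṁ = 360.66 s and T_ss = T_in − Q̇/(ṁ c_p) = 23.330 °C.
T approaches T_ss exponentially: T(t) = T_ss + (T₀ − T_ss) e^(−t/τ).
T(600) = 23.330 + (7.9703)·e^(−600/360.66) = 23.330 + (7.9703)·0.18945 = 24.840 °C.

24.8 °C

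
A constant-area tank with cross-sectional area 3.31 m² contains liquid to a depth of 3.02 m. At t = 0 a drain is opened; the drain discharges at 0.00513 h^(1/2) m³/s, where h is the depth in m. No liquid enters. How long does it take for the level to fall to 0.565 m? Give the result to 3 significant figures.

A dh/dt = −Q_out = −0.00513 √h.
Separate and integrate: 2(√h − √h₀) = −(0.00513/A) t.
t = 2A(√h₀ − √h)/0.00513 = 2·3.31·(√3.02 − √0.565)/0.00513
  = 6.6200 × (1.7378 − 0.75166) / 0.00513 = 1272.6 s.

1270 s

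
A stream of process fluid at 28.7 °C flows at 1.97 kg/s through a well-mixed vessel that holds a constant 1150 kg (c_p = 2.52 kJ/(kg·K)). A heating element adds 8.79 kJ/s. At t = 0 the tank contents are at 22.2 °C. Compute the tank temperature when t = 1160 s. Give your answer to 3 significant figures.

29.3 °C

Energy balance: M c_p dT/dt = ṁ c_p (T_in − T) + 8.79.
τ = M/ṁ = 583.76 s; T_ss = T_in + Q̇/(ṁ c_p) = 28.7 + 8.79/(1.97·2.52) = 30.471 °C.
Solution: T(t) = T_ss + (T₀ − T_ss) e^(−t/τ).
T(1160) = 30.471 + (-8.2706)·e^(−1160/583.76) = 30.471 + (-8.2706)·0.13709 = 29.337 °C.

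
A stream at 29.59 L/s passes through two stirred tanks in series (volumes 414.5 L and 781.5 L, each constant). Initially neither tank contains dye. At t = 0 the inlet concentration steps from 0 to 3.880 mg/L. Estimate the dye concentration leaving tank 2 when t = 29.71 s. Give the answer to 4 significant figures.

1.723 mg/L

Species balance on tank i: dCᵢ/dt = (Cᵢ₋₁ − Cᵢ)/τᵢ with τᵢ = Vᵢ/Q.
τ₁ = 414.5/29.59 = 14.0081 s; τ₂ = 781.5/29.59 = 26.4109 s.
Solving the cascade with C₁(0)=C₂(0)=0 gives C₂(t) = C_in[1 − (τ₁ e^(−t/τ₁) − τ₂ e^(−t/τ₂))/(τ₁ − τ₂)].
At t = 29.71: e^(−t/τ₁) = 0.119922, e^(−t/τ₂) = 0.324681.
C₂ = 3.880·[1 − (14.0081·0.119922 − 26.4109·0.324681)/(-12.4028)] = 3.880·0.444059 = 1.72295 mg/L.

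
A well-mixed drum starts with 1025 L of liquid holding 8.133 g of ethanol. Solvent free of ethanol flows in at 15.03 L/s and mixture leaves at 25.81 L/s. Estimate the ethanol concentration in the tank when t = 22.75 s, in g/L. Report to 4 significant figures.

Let m(t) be the amount of ethanol. Volume: V(t) = V₀ + (Q_in − Q_out) t = 1025 − 10.7800 t; V(22.75) = 779.755 L.
Species balance (pure solvent in): dm/dt = −Q_out · m/V(t).
dm/m = −Q_out dt/(V₀ − 10.7800 t); integrating gives ln(m/m₀) = −(Q_out/(Q_in−Q_out)) ln(V/V₀).
m = m₀ (V₀/V)^(Q_out/(Q_in−Q_out)) = 8.133 × (1025/779.755)^(-2.39425) = 4.22568 g.
C = m/V = 4.22568/779.755 = 0.00541924 g/L.

0.005419 g/L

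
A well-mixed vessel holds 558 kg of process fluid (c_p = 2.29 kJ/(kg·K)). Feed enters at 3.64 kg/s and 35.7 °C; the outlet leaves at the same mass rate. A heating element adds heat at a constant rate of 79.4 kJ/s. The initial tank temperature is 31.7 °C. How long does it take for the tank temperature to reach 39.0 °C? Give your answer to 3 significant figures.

119 s

M c_p dT/dt = ṁ c_p (T_in − T) + Q̇.
τ = M/ṁ = 153.30 s; T_ss = T_in + Q̇/(ṁ c_p) = 45.225 °C.
T(t) = T_ss + (T₀ − T_ss) e^(−t/τ). Set T = 39.0:
e^(−t/τ) = (39.0 − 45.225)/(31.7 − 45.225) = 0.46028
t = −153.30 · ln(0.46028) = 118.95 s.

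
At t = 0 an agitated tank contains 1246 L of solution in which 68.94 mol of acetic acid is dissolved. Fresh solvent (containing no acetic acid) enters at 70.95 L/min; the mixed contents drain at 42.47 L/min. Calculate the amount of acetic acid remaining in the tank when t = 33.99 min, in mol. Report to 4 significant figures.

29.25 mol

Total volume: dV/dt = Q_in − Q_out = 28.4800 L/min, so V(t) = 1246 + 28.4800 t and V(33.99) = 2214.04 L.
Species balance (pure solvent in): dm/dt = −Q_out · m/V(t).
Separate: dm/m = −Q_out dt/V(t) ⇒ ln(m/m₀) = −(Q_out/(Q_in−Q_out)) ln(V/V₀).
m = m₀ (V₀/V)^(Q_out/(Q_in−Q_out)) = 68.94 × (1246/2214.04)^(1.49122) = 29.2525 mol.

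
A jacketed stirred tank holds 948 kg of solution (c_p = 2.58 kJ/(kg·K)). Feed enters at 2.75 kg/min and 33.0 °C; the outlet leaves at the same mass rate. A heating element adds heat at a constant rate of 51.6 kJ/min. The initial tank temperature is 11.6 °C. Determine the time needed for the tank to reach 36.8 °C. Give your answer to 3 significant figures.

Unsteady energy balance on the tank contents: M c_p dT/dt = ṁ c_p (T_in − T) + 51.6.
τ = M/ṁ = 344.73 min; T_ss = T_in + Q̇/(ṁ c_p) = 40.273 °C.
T(t) = T_ss + (T₀ − T_ss) e^(−t/τ). Set T = 36.8:
e^(−t/τ) = (36.8 − 40.273)/(11.6 − 40.273) = 0.12112
t = −344.73 · ln(0.12112) = 727.72 min.

728 min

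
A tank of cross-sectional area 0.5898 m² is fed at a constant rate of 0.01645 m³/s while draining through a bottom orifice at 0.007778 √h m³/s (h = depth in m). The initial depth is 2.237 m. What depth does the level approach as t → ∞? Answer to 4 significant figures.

Unsteady balance on liquid volume: A dh/dt = Q_in − 0.007778 √h. At steady state dh/dt = 0:
Q_in = 0.007778 √h_ss ⇒ √h_ss = 0.01645/0.007778 = 2.11494.
h_ss = 2.11494² = 4.47297 m. (Since h₀ = 2.237 m < h_ss, the level will rise toward this value.)

4.473 m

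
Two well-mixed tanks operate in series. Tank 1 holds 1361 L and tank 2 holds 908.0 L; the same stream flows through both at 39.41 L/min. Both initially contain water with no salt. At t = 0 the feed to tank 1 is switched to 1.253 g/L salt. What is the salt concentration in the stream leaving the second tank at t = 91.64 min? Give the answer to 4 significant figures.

1.035 g/L

Species balance on tank i: dCᵢ/dt = (Cᵢ₋₁ − Cᵢ)/τᵢ with τᵢ = Vᵢ/Q.
τ₁ = 1361/39.41 = 34.5344 min; τ₂ = 908.0/39.41 = 23.0398 min.
Solving the cascade with C₁(0)=C₂(0)=0 gives C₂(t) = C_in[1 − (τ₁ e^(−t/τ₁) − τ₂ e^(−t/τ₂))/(τ₁ − τ₂)].
At t = 91.64: e^(−t/τ₁) = 0.0703982, e^(−t/τ₂) = 0.0187332.
C₂ = 1.253·[1 − (34.5344·0.0703982 − 23.0398·0.0187332)/(11.4945)] = 1.253·0.826044 = 1.03503 g/L.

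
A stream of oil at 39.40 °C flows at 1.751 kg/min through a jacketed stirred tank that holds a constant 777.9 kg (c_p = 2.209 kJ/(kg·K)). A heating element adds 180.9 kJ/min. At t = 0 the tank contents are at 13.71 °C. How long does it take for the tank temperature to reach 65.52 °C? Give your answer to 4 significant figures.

557.7 min

Unsteady energy balance on the tank contents: M c_p dT/dt = ṁ c_p (T_in − T) + 180.9.
τ = M/ṁ = 444.260 min; T_ss = T_in + Q̇/(ṁ c_p) = 86.1689 °C.
T(t) = T_ss + (T₀ − T_ss) e^(−t/τ). Set T = 65.52:
e^(−t/τ) = (65.52 − 86.1689)/(13.71 − 86.1689) = 0.284973
t = −444.260 · ln(0.284973) = 557.706 min.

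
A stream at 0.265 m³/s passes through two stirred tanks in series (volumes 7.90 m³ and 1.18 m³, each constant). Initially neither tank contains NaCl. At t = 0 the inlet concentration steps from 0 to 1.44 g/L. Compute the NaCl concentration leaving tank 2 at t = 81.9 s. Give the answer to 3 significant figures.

Each tank obeys Vᵢ dCᵢ/dt = Q(Cᵢ₋₁ − Cᵢ), so τᵢ = Vᵢ/Q.
τ₁ = 7.90/0.265 = 29.811 s; τ₂ = 1.18/0.265 = 4.4528 s.
Solving the cascade with C₁(0)=C₂(0)=0 gives C₂(t) = C_in[1 − (τ₁ e^(−t/τ₁) − τ₂ e^(−t/τ₂))/(τ₁ − τ₂)].
At t = 81.9: e^(−t/τ₁) = 0.064102, e^(−t/τ₂) = 1.0283e-08.
C₂ = 1.44·[1 − (29.811·0.064102 − 4.4528·1.0283e-08)/(25.358)] = 1.44·0.92464 = 1.3315 g/L.

1.33 g/L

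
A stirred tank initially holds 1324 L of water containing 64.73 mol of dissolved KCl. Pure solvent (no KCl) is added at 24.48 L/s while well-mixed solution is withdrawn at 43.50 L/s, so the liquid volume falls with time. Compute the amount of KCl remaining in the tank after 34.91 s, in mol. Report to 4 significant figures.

Let m(t) be the amount of KCl. Volume: V(t) = V₀ + (Q_in − Q_out) t = 1324 − 19.0200 t; V(34.91) = 660.012 L.
Solute balance: dm/dt = 0 − Q_out C = −Q_out m/V(t).
dm/m = −Q_out dt/(V₀ − 19.0200 t); integrating gives ln(m/m₀) = −(Q_out/(Q_in−Q_out)) ln(V/V₀).
m = m₀ (V₀/V)^(Q_out/(Q_in−Q_out)) = 64.73 × (1324/660.012)^(-2.28707) = 13.1717 mol.

13.17 mol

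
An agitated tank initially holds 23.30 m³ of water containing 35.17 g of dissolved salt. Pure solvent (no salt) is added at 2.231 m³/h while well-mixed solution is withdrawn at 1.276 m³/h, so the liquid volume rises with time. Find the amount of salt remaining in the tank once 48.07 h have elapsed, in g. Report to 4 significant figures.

8.212 g

Let m(t) be the amount of salt. Volume: V(t) = V₀ + (Q_in − Q_out) t = 23.30 + 0.955000 t; V(48.07) = 69.2068 m³.
Solute balance: dm/dt = 0 − Q_out C = −Q_out m/V(t).
Separate: dm/m = −Q_out dt/V(t) ⇒ ln(m/m₀) = −(Q_out/(Q_in−Q_out)) ln(V/V₀).
m = m₀ (V₀/V)^(Q_out/(Q_in−Q_out)) = 35.17 × (23.30/69.2068)^(1.33613) = 8.21223 g.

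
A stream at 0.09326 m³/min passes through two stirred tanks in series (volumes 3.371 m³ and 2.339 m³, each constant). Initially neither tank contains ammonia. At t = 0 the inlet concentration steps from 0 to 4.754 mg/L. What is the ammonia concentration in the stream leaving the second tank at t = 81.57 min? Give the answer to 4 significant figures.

Time constants: τᵢ = Vᵢ/Q for each well-mixed tank.
τ₁ = 3.371/0.09326 = 36.1463 min; τ₂ = 2.339/0.09326 = 25.0804 min.
Tank 1: C₁ = C_in(1 − e^(−t/τ₁)). Tank 2 (τ₁ ≠ τ₂): C₂ = C_in[1 − (τ₁ e^(−t/τ₁) − τ₂ e^(−t/τ₂))/(τ₁ − τ₂)].
At t = 81.57: e^(−t/τ₁) = 0.104699, e^(−t/τ₂) = 0.0386837.
C₂ = 4.754·[1 − (36.1463·0.104699 − 25.0804·0.0386837)/(11.0658)] = 4.754·0.745679 = 3.54496 mg/L.

3.545 mg/L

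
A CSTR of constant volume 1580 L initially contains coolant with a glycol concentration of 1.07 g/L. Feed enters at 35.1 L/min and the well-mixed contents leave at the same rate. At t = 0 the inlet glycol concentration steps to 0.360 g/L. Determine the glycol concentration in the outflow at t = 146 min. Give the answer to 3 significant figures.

Species balance on the tank: V dC/dt = Q(C_in − C).
Time constant τ = V/Q = 1580/35.1 = 45.014 min.
This is linear first-order; C(t) = C_in + (C₀ − C_in) e^(−t/τ).
C(146) = 0.360 + (1.07 − 0.360)·e^(−146/45.014) = 0.360 + (0.71000)·0.039030 = 0.38771 g/L.

0.388 g/L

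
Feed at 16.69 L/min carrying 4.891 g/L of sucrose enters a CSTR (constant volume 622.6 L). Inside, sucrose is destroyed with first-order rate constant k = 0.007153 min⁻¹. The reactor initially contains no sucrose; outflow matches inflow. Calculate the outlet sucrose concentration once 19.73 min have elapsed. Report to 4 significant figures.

1.885 g/L

Accumulation = in − out − consumed: V dC/dt = Q C_in − Q C − k V C.
This is linear with rate a = Q/V + k = 0.0339599 min⁻¹.
C_ss = Q C_in/(Q + kV) = 3.86081 g/L; C(t) = C_ss + (C₀ − C_ss) e^(−a t).
C(19.73) = 3.86081 + (-3.86081)·e^(−0.0339599·19.73) = 3.86081 + (-3.86081)·0.511693 = 1.88526 g/L.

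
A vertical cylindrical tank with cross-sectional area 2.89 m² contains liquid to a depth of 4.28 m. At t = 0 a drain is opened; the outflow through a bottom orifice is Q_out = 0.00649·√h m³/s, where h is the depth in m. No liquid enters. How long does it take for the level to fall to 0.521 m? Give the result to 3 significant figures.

A dh/dt = −Q_out = −0.00649 √h.
Separate and integrate: 2(√h − √h₀) = −(0.00649/A) t.
t = 2A(√h₀ − √h)/0.00649 = 2·2.89·(√4.28 − √0.521)/0.00649
  = 5.7800 × (2.0688 − 0.72180) / 0.00649 = 1199.7 s.

1200 s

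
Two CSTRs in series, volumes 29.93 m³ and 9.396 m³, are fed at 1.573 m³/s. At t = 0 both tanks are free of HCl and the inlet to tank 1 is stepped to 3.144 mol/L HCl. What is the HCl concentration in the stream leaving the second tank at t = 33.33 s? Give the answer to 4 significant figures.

Species balance on tank i: dCᵢ/dt = (Cᵢ₋₁ − Cᵢ)/τᵢ with τᵢ = Vᵢ/Q.
τ₁ = 29.93/1.573 = 19.0273 s; τ₂ = 9.396/1.573 = 5.97330 s.
Solving the cascade with C₁(0)=C₂(0)=0 gives C₂(t) = C_in[1 − (τ₁ e^(−t/τ₁) − τ₂ e^(−t/τ₂))/(τ₁ − τ₂)].
At t = 33.33: e^(−t/τ₁) = 0.173480, e^(−t/τ₂) = 0.00377320.
C₂ = 3.144·[1 − (19.0273·0.173480 − 5.97330·0.00377320)/(13.0540)] = 3.144·0.748864 = 2.35443 mol/L.

2.354 mol/L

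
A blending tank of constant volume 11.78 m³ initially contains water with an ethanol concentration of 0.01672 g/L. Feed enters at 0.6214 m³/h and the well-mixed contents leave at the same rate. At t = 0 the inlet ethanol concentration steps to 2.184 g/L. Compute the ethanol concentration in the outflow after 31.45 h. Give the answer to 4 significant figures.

Unsteady species balance (constant V, well mixed): V dC/dt = Q(C_in − C).
Rewrite as dC/dt + C/τ = C_in/τ, τ = V/Q = 18.9572 h.
This is linear first-order; C(t) = C_in + (C₀ − C_in) e^(−t/τ).
C(31.45) = 2.184 + (0.01672 − 2.184)·e^(−31.45/18.9572) = 2.184 + (-2.16728)·0.190329 = 1.77150 g/L.

1.772 g/L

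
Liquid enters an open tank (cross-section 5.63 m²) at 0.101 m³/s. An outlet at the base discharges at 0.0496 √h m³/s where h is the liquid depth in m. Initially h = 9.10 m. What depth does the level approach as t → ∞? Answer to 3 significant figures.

Level balance: A dh/dt = 0.101 − 0.0496 √h. Setting dh/dt = 0:
Q_in = 0.0496 √h_ss ⇒ √h_ss = 0.101/0.0496 = 2.0363.
h_ss = 2.0363² = 4.1465 m. (Since h₀ = 9.10 m > h_ss, the level will fall toward this value.)

4.15 m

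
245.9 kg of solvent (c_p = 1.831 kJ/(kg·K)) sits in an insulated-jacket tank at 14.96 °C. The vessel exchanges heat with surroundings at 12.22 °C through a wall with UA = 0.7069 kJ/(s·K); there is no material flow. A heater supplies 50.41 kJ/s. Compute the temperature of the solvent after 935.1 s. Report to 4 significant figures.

67.74 °C

Lumped-capacitance energy balance: M c_p dT/dt = UA(T_amb − T) + Q̇.
dT/dt = (T_ss − T)/τ with T_ss = T_amb + Q̇/UA = 12.22 + 50.41/0.7069 = 83.5314 °C, τ = M c_p/UA = 245.9·1.831/0.7069 = 636.926 s.
This is linear first-order; T(t) = T_ss + (T₀ − T_ss) e^(−t/τ).
T(935.1) = 83.5314 + (-68.5714)·0.230352 = 67.7358 °C.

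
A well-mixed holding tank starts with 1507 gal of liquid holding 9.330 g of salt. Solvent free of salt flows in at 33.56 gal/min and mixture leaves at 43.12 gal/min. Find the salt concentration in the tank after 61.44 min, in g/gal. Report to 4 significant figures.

Total volume: dV/dt = Q_in − Q_out = -9.56000 gal/min, so V(t) = 1507 − 9.56000 t and V(61.44) = 919.634 gal.
Solute balance: dm/dt = 0 − Q_out C = −Q_out m/V(t).
dm/m = −Q_out dt/(V₀ − 9.56000 t); integrating gives ln(m/m₀) = −(Q_out/(Q_in−Q_out)) ln(V/V₀).
m = m₀ (V₀/V)^(Q_out/(Q_in−Q_out)) = 9.330 × (1507/919.634)^(-4.51046) = 1.00553 g.
C = m/V = 1.00553/919.634 = 0.00109340 g/gal.

0.001093 g/gal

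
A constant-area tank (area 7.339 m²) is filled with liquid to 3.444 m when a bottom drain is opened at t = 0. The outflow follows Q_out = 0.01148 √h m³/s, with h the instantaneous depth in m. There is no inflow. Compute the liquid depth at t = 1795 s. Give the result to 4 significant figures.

0.2042 m

A dh/dt = −Q_out = −0.01148 √h.
Separate and integrate: 2(√h − √h₀) = −(0.01148/A) t.
√h = √3.444 − 0.01148·1795/(2·7.339) = 1.85580 − 1.40391 = 0.451891.
h = 0.451891² = 0.204206 m.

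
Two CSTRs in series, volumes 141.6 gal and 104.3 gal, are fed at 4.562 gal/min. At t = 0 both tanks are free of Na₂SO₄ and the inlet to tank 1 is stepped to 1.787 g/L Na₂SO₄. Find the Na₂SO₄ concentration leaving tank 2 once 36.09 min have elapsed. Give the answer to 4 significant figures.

0.6969 g/L

Each tank obeys Vᵢ dCᵢ/dt = Q(Cᵢ₋₁ − Cᵢ), so τᵢ = Vᵢ/Q.
τ₁ = 141.6/4.562 = 31.0390 min; τ₂ = 104.3/4.562 = 22.8628 min.
Solving the cascade with C₁(0)=C₂(0)=0 gives C₂(t) = C_in[1 − (τ₁ e^(−t/τ₁) − τ₂ e^(−t/τ₂))/(τ₁ − τ₂)].
At t = 36.09: e^(−t/τ₁) = 0.312632, e^(−t/τ₂) = 0.206274.
C₂ = 1.787·[1 − (31.0390·0.312632 − 22.8628·0.206274)/(8.17624)] = 1.787·0.389968 = 0.696872 g/L.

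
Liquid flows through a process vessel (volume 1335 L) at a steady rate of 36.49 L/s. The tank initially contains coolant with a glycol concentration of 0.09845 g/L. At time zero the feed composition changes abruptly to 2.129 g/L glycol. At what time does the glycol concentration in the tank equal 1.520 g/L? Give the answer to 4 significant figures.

44.06 s

Species balance: V dC/dt = Q(C_in − C) ⇒ τ = V/Q = 36.5854 s.
C(t) = C_in + (C₀ − C_in) e^(−t/τ). Set C = 1.520 and solve for t:
e^(−t/τ) = (C − C_in)/(C₀ − C_in) = (1.520 − 2.129)/(0.09845 − 2.129) = 0.299919
t = −τ ln(…) = 36.5854 × 1.20424 = 44.0577 s.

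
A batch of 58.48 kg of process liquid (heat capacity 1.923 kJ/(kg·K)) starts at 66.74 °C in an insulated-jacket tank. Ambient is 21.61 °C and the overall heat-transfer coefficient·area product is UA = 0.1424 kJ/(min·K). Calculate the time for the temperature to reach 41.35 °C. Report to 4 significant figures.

653.0 min

Lumped-capacitance energy balance: M c_p dT/dt = UA(T_amb − T).
τ = M c_p/UA = 789.726 min; T_ss = T_amb = 21.6100 °C.
T(t) = T_ss + (T₀ − T_ss)e^(−t/τ); set T = 41.35:
t = −τ ln[(T − T_ss)/(T₀ − T_ss)] = −789.726 · ln(0.437403) = 653.025 min.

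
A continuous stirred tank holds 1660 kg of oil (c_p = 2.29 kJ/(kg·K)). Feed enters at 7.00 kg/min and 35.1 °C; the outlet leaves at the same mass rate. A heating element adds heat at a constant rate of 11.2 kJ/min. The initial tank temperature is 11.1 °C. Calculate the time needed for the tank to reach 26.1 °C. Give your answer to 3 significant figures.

M c_p dT/dt = ṁ c_p (T_in − T) + Q̇.
τ = M/ṁ = 237.14 min; T_ss = T_in + Q̇/(ṁ c_p) = 35.799 °C.
T(t) = T_ss + (T₀ − T_ss) e^(−t/τ). Set T = 26.1:
e^(−t/τ) = (26.1 − 35.799)/(11.1 − 35.799) = 0.39268
t = −237.14 · ln(0.39268) = 221.67 min.

222 min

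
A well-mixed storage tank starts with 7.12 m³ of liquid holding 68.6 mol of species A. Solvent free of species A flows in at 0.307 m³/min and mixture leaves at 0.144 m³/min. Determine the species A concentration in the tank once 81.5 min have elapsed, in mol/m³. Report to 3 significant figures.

Let m(t) be the amount of species A. Volume: V(t) = V₀ + (Q_in − Q_out) t = 7.12 + 0.16300 t; V(81.5) = 20.405 m³.
Species balance (pure solvent in): dm/dt = −Q_out · m/V(t).
dm/m = −Q_out dt/(V₀ + 0.16300 t); integrating gives ln(m/m₀) = −(Q_out/(Q_in−Q_out)) ln(V/V₀).
m = m₀ (V₀/V)^(Q_out/(Q_in−Q_out)) = 68.6 × (7.12/20.405)^(0.88344) = 27.063 mol.
C = m/V = 27.063/20.405 = 1.3263 mol/m³.

1.33 mol/m³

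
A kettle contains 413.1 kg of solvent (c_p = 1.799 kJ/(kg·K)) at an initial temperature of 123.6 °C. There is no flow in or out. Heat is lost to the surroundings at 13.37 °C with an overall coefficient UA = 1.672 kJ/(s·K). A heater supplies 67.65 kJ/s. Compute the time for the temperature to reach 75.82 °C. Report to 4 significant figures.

First-law balance (no shaft work): M c_p dT/dt = −UA(T − T_amb) + Q̇.
τ = M c_p/UA = 444.478 s; T_ss = T_amb + Q̇/UA = 13.37 + 67.65/1.672 = 53.8305 °C.
T(t) = T_ss + (T₀ − T_ss)e^(−t/τ); set T = 75.82:
t = −τ ln[(T − T_ss)/(T₀ − T_ss)] = −444.478 · ln(0.315173) = 513.209 s.

513.2 s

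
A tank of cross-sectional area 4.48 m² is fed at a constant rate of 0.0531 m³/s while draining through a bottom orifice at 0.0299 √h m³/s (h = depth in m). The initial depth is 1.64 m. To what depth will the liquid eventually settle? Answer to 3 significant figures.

A dh/dt = Q_in − 0.0299 √h. Steady state requires inflow = outflow:
Q_in = 0.0299 √h_ss ⇒ √h_ss = 0.0531/0.0299 = 1.7759.
h_ss = 1.7759² = 3.1539 m. (Since h₀ = 1.64 m < h_ss, the level will rise toward this value.)

3.15 m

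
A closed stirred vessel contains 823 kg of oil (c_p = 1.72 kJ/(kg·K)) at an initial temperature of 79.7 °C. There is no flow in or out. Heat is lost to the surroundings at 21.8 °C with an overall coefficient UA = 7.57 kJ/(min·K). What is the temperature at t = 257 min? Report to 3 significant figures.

36.4 °C

M c_p dT/dt = −UA(T − T_amb).
dT/dt = (T_ss − T)/τ with T_ss = T_amb = 21.800 °C, τ = M c_p/UA = 823·1.72/7.57 = 187.00 min.
Solution: T(t) = T_ss + (T₀ − T_ss) e^(−t/τ).
T(257) = 21.800 + (57.900)·0.25300 = 36.449 °C.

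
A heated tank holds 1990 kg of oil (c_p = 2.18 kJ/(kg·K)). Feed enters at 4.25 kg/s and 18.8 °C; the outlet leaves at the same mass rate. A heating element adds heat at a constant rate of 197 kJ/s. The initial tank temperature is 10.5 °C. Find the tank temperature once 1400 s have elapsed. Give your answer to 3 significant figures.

38.6 °C

M c_p dT/dt = ṁ c_p (T_in − T) + Q̇.
τ = M/ṁ = 468.24 s; T_ss = T_in + Q̇/(ṁ c_p) = 18.8 + 197/(4.25·2.18) = 40.063 °C.
T approaches T_ss exponentially: T(t) = T_ss + (T₀ − T_ss) e^(−t/τ).
T(1400) = 40.063 + (-29.563)·e^(−1400/468.24) = 40.063 + (-29.563)·0.050290 = 38.576 °C.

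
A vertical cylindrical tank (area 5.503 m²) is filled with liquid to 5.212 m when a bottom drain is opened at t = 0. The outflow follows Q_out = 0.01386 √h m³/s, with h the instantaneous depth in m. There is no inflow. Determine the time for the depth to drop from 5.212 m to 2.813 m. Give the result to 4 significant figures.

481.0 s

With no inflow, A dh/dt = −0.01386 √h.
Separate and integrate: 2(√h − √h₀) = −(0.01386/A) t.
t = 2A(√h₀ − √h)/0.01386 = 2·5.503·(√5.212 − √2.813)/0.01386
  = 11.0060 × (2.28298 − 1.67720) / 0.01386 = 481.040 s.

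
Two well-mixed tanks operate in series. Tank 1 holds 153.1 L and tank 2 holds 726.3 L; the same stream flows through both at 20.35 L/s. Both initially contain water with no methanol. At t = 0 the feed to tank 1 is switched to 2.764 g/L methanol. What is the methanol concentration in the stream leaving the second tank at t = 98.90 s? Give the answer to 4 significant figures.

2.545 g/L

Each tank obeys Vᵢ dCᵢ/dt = Q(Cᵢ₋₁ − Cᵢ), so τᵢ = Vᵢ/Q.
τ₁ = 153.1/20.35 = 7.52334 s; τ₂ = 726.3/20.35 = 35.6904 s.
Solving the cascade with C₁(0)=C₂(0)=0 gives C₂(t) = C_in[1 − (τ₁ e^(−t/τ₁) − τ₂ e^(−t/τ₂))/(τ₁ − τ₂)].
At t = 98.90: e^(−t/τ₁) = 1.95376e-06, e^(−t/τ₂) = 0.0625961.
C₂ = 2.764·[1 − (7.52334·1.95376e-06 − 35.6904·0.0625961)/(-28.1671)] = 2.764·0.920685 = 2.54477 g/L.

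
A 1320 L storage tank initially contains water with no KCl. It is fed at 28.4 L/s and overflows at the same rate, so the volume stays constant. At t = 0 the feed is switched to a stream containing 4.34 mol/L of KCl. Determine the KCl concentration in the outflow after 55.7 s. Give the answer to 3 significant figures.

3.03 mol/L

Transient balance on the dissolved component: V dC/dt = Q(C_in − C).
So dC/dt = (C_in − C)/τ with τ = V/Q = 1320/28.4 = 46.479 s.
C approaches C_in exponentially: C(t) = C_in + (C₀ − C_in) e^(−t/τ).
C(55.7) = 4.34 + (0 − 4.34)·e^(−55.7/46.479) = 4.34 + (-4.3400)·0.30168 = 3.0307 mol/L.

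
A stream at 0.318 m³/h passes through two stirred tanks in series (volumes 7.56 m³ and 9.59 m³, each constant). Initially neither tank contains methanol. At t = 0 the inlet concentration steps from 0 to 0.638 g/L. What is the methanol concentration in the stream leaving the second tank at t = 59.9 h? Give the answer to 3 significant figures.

0.416 g/L

Time constants: τᵢ = Vᵢ/Q for each well-mixed tank.
τ₁ = 7.56/0.318 = 23.774 h; τ₂ = 9.59/0.318 = 30.157 h.
Tank 1: C₁ = C_in(1 − e^(−t/τ₁)). Tank 2 (τ₁ ≠ τ₂): C₂ = C_in[1 − (τ₁ e^(−t/τ₁) − τ₂ e^(−t/τ₂))/(τ₁ − τ₂)].
At t = 59.9: e^(−t/τ₁) = 0.080492, e^(−t/τ₂) = 0.13721.
C₂ = 0.638·[1 − (23.774·0.080492 − 30.157·0.13721)/(-6.3836)] = 0.638·0.65157 = 0.41570 g/L.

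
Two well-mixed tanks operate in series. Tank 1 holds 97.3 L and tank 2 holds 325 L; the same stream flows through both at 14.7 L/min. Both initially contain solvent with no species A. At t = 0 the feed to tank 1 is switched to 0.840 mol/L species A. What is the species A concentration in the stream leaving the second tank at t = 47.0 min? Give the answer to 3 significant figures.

0.697 mol/L

Time constants: τᵢ = Vᵢ/Q for each well-mixed tank.
τ₁ = 97.3/14.7 = 6.6190 min; τ₂ = 325/14.7 = 22.109 min.
Tank 1: C₁ = C_in(1 − e^(−t/τ₁)). Tank 2 (τ₁ ≠ τ₂): C₂ = C_in[1 − (τ₁ e^(−t/τ₁) − τ₂ e^(−t/τ₂))/(τ₁ − τ₂)].
At t = 47.0: e^(−t/τ₁) = 0.00082451, e^(−t/τ₂) = 0.11933.
C₂ = 0.840·[1 − (6.6190·0.00082451 − 22.109·0.11933)/(-15.490)] = 0.840·0.83003 = 0.69722 mol/L.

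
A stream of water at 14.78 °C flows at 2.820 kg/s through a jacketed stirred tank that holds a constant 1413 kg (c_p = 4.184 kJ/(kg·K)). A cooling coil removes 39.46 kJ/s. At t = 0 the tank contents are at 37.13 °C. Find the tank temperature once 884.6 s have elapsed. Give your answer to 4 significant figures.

Heat balance on the well-mixed liquid: M c_p dT/dt = ṁ c_p (T_in − T) − 39.46.
τ = M/ṁ = 501.064 s; T_ss = T_in − Q̇/(ṁ c_p) = 14.78 − 39.46/(2.820·4.184) = 11.4356 °C.
T approaches T_ss exponentially: T(t) = T_ss + (T₀ − T_ss) e^(−t/τ).
T(884.6) = 11.4356 + (25.6944)·e^(−884.6/501.064) = 11.4356 + (25.6944)·0.171111 = 15.8322 °C.

15.83 °C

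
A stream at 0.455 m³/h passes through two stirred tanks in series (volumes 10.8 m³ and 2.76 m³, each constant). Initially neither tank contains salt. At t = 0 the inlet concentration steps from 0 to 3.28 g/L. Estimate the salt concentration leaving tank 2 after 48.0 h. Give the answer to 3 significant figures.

Each tank obeys Vᵢ dCᵢ/dt = Q(Cᵢ₋₁ − Cᵢ), so τᵢ = Vᵢ/Q.
τ₁ = 10.8/0.455 = 23.736 h; τ₂ = 2.76/0.455 = 6.0659 h.
Solving the cascade with C₁(0)=C₂(0)=0 gives C₂(t) = C_in[1 − (τ₁ e^(−t/τ₁) − τ₂ e^(−t/τ₂))/(τ₁ − τ₂)].
At t = 48.0: e^(−t/τ₁) = 0.13236, e^(−t/τ₂) = 0.00036594.
C₂ = 3.28·[1 − (23.736·0.13236 − 6.0659·0.00036594)/(17.670)] = 3.28·0.82233 = 2.6972 g/L.

2.70 g/L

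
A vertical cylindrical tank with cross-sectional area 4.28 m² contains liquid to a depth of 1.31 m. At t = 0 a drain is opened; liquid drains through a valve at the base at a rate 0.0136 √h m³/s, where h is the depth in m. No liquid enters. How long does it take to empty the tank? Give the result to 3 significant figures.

720 s

Accumulation of liquid (constant cross-section A): A dh/dt = −0.0136 √h.
∫ h^(−1/2) dh = −(0.0136/A) ∫ dt, giving 2√h = 2√h₀ − (0.0136/A) t.
Tank is empty when √h = 0: t_empty = 2A√h₀/0.0136.
t_empty = 2·4.28·√1.31/0.0136 = 8.5600·1.1446/0.0136 = 720.39 s.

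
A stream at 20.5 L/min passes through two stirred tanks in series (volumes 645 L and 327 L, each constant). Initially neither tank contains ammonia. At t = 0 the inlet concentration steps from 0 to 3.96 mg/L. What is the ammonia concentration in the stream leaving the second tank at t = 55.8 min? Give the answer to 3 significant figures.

2.72 mg/L

Each tank obeys Vᵢ dCᵢ/dt = Q(Cᵢ₋₁ − Cᵢ), so τᵢ = Vᵢ/Q.
τ₁ = 645/20.5 = 31.463 min; τ₂ = 327/20.5 = 15.951 min.
Solving the cascade with C₁(0)=C₂(0)=0 gives C₂(t) = C_in[1 − (τ₁ e^(−t/τ₁) − τ₂ e^(−t/τ₂))/(τ₁ − τ₂)].
At t = 55.8: e^(−t/τ₁) = 0.16974, e^(−t/τ₂) = 0.030253.
C₂ = 3.96·[1 − (31.463·0.16974 − 15.951·0.030253)/(15.512)] = 3.96·0.68683 = 2.7198 mg/L.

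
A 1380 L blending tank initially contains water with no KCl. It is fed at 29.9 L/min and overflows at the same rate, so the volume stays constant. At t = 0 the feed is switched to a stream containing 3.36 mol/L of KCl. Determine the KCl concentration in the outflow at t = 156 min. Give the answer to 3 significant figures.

Mass balance on the solute (V constant): V dC/dt = Q(C_in − C).
Time constant τ = V/Q = 1380/29.9 = 46.154 min.
C approaches C_in exponentially: C(t) = C_in + (C₀ − C_in) e^(−t/τ).
C(156) = 3.36 + (0 − 3.36)·e^(−156/46.154) = 3.36 + (-3.3600)·0.034047 = 3.2456 mol/L.

3.25 mol/L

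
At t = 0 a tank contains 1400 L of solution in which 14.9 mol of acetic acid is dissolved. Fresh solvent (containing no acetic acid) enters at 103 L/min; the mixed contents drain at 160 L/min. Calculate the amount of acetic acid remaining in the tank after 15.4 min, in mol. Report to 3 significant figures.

Let m(t) be the amount of acetic acid. Volume: V(t) = V₀ + (Q_in − Q_out) t = 1400 − 57.000 t; V(15.4) = 522.20 L.
Species balance (pure solvent in): dm/dt = −Q_out · m/V(t).
Separate: dm/m = −Q_out dt/V(t) ⇒ ln(m/m₀) = −(Q_out/(Q_in−Q_out)) ln(V/V₀).
m = m₀ (V₀/V)^(Q_out/(Q_in−Q_out)) = 14.9 × (1400/522.20)^(-2.8070) = 0.93533 mol.

0.935 mol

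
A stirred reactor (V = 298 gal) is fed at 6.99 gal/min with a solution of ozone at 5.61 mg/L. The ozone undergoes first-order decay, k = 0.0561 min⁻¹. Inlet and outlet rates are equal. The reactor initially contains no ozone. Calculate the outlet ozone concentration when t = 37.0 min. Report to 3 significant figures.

1.57 mg/L

V dC/dt = Q(C_in − C) − k V C.
dC/dt = (Q/V) C_in − (Q/V + k) C; effective rate a = Q/V + k = 0.023456 + 0.0561 = 0.079556 min⁻¹.
C_ss = Q C_in/(Q + kV) = 1.6541 mg/L; C(t) = C_ss + (C₀ − C_ss) e^(−a t).
C(37.0) = 1.6541 + (-1.6541)·e^(−0.079556·37.0) = 1.6541 + (-1.6541)·0.052676 = 1.5669 mg/L.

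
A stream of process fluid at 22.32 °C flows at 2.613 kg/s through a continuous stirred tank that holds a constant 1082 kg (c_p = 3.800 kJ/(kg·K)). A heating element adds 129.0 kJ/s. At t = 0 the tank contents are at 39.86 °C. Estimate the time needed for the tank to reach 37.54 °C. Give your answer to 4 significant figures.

M c_p dT/dt = ṁ c_p (T_in − T) + Q̇.
τ = M/ṁ = 414.083 s; T_ss = T_in + Q̇/(ṁ c_p) = 35.3117 °C.
T(t) = T_ss + (T₀ − T_ss) e^(−t/τ). Set T = 37.54:
e^(−t/τ) = (37.54 − 35.3117)/(39.86 − 35.3117) = 0.489917
t = −414.083 · ln(0.489917) = 295.457 s.

295.5 s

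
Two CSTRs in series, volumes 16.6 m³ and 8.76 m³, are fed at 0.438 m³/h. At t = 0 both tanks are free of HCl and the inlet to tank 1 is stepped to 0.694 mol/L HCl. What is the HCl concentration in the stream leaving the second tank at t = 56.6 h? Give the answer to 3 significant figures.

Species balance on tank i: dCᵢ/dt = (Cᵢ₋₁ − Cᵢ)/τᵢ with τᵢ = Vᵢ/Q.
τ₁ = 16.6/0.438 = 37.900 h; τ₂ = 8.76/0.438 = 20.000 h.
Tank 1: C₁ = C_in(1 − e^(−t/τ₁)). Tank 2 (τ₁ ≠ τ₂): C₂ = C_in[1 − (τ₁ e^(−t/τ₁) − τ₂ e^(−t/τ₂))/(τ₁ − τ₂)].
At t = 56.6: e^(−t/τ₁) = 0.22460, e^(−t/τ₂) = 0.059013.
C₂ = 0.694·[1 − (37.900·0.22460 − 20.000·0.059013)/(17.900)] = 0.694·0.59038 = 0.40972 mol/L.

0.410 mol/L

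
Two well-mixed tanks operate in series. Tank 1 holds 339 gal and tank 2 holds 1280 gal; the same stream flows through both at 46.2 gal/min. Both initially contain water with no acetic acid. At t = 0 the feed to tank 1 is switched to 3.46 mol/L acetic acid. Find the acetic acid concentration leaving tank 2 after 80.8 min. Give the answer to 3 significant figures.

3.21 mol/L

Species balance on tank i: dCᵢ/dt = (Cᵢ₋₁ − Cᵢ)/τᵢ with τᵢ = Vᵢ/Q.
τ₁ = 339/46.2 = 7.3377 min; τ₂ = 1280/46.2 = 27.706 min.
Solving the cascade with C₁(0)=C₂(0)=0 gives C₂(t) = C_in[1 − (τ₁ e^(−t/τ₁) − τ₂ e^(−t/τ₂))/(τ₁ − τ₂)].
At t = 80.8: e^(−t/τ₁) = 1.6508e-05, e^(−t/τ₂) = 0.054130.
C₂ = 3.46·[1 − (7.3377·1.6508e-05 − 27.706·0.054130)/(-20.368)] = 3.46·0.92638 = 3.2053 mol/L.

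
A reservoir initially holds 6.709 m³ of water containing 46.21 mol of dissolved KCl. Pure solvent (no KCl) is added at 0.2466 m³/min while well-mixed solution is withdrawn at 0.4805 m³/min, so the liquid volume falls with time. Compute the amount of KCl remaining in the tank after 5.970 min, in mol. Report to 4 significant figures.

28.61 mol

Let m(t) be the amount of KCl. Volume: V(t) = V₀ + (Q_in − Q_out) t = 6.709 − 0.233900 t; V(5.970) = 5.31262 m³.
No KCl enters, so dm/dt = −Q_out · (m/V).
dm/m = −Q_out dt/(V₀ − 0.233900 t); integrating gives ln(m/m₀) = −(Q_out/(Q_in−Q_out)) ln(V/V₀).
m = m₀ (V₀/V)^(Q_out/(Q_in−Q_out)) = 46.21 × (6.709/5.31262)^(-2.05430) = 28.6111 mol.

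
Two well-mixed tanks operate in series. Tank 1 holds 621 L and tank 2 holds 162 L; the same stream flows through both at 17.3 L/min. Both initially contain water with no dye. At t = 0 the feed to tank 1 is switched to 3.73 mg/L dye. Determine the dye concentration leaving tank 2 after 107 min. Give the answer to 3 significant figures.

Species balance on tank i: dCᵢ/dt = (Cᵢ₋₁ − Cᵢ)/τᵢ with τᵢ = Vᵢ/Q.
τ₁ = 621/17.3 = 35.896 min; τ₂ = 162/17.3 = 9.3642 min.
Tank 1: C₁ = C_in(1 − e^(−t/τ₁)). Tank 2 (τ₁ ≠ τ₂): C₂ = C_in[1 − (τ₁ e^(−t/τ₁) − τ₂ e^(−t/τ₂))/(τ₁ − τ₂)].
At t = 107: e^(−t/τ₁) = 0.050750, e^(−t/τ₂) = 1.0902e-05.
C₂ = 3.73·[1 − (35.896·0.050750 − 9.3642·1.0902e-05)/(26.532)] = 3.73·0.93134 = 3.4739 mg/L.

3.47 mg/L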